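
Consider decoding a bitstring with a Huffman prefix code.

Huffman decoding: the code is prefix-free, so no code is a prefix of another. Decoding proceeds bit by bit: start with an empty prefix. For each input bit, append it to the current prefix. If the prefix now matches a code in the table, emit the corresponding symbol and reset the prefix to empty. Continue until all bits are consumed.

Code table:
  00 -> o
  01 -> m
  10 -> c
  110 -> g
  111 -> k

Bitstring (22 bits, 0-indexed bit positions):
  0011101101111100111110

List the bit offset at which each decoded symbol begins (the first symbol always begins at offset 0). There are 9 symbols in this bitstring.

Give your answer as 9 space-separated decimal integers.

Bit 0: prefix='0' (no match yet)
Bit 1: prefix='00' -> emit 'o', reset
Bit 2: prefix='1' (no match yet)
Bit 3: prefix='11' (no match yet)
Bit 4: prefix='111' -> emit 'k', reset
Bit 5: prefix='0' (no match yet)
Bit 6: prefix='01' -> emit 'm', reset
Bit 7: prefix='1' (no match yet)
Bit 8: prefix='10' -> emit 'c', reset
Bit 9: prefix='1' (no match yet)
Bit 10: prefix='11' (no match yet)
Bit 11: prefix='111' -> emit 'k', reset
Bit 12: prefix='1' (no match yet)
Bit 13: prefix='11' (no match yet)
Bit 14: prefix='110' -> emit 'g', reset
Bit 15: prefix='0' (no match yet)
Bit 16: prefix='01' -> emit 'm', reset
Bit 17: prefix='1' (no match yet)
Bit 18: prefix='11' (no match yet)
Bit 19: prefix='111' -> emit 'k', reset
Bit 20: prefix='1' (no match yet)
Bit 21: prefix='10' -> emit 'c', reset

Answer: 0 2 5 7 9 12 15 17 20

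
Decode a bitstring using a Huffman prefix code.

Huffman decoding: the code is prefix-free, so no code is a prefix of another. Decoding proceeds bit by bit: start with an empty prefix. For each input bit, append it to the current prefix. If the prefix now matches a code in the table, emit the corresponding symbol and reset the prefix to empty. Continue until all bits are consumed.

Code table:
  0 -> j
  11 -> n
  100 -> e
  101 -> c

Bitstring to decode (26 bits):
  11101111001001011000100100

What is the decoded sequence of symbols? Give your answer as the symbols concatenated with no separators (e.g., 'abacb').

Answer: ncneecejee

Derivation:
Bit 0: prefix='1' (no match yet)
Bit 1: prefix='11' -> emit 'n', reset
Bit 2: prefix='1' (no match yet)
Bit 3: prefix='10' (no match yet)
Bit 4: prefix='101' -> emit 'c', reset
Bit 5: prefix='1' (no match yet)
Bit 6: prefix='11' -> emit 'n', reset
Bit 7: prefix='1' (no match yet)
Bit 8: prefix='10' (no match yet)
Bit 9: prefix='100' -> emit 'e', reset
Bit 10: prefix='1' (no match yet)
Bit 11: prefix='10' (no match yet)
Bit 12: prefix='100' -> emit 'e', reset
Bit 13: prefix='1' (no match yet)
Bit 14: prefix='10' (no match yet)
Bit 15: prefix='101' -> emit 'c', reset
Bit 16: prefix='1' (no match yet)
Bit 17: prefix='10' (no match yet)
Bit 18: prefix='100' -> emit 'e', reset
Bit 19: prefix='0' -> emit 'j', reset
Bit 20: prefix='1' (no match yet)
Bit 21: prefix='10' (no match yet)
Bit 22: prefix='100' -> emit 'e', reset
Bit 23: prefix='1' (no match yet)
Bit 24: prefix='10' (no match yet)
Bit 25: prefix='100' -> emit 'e', reset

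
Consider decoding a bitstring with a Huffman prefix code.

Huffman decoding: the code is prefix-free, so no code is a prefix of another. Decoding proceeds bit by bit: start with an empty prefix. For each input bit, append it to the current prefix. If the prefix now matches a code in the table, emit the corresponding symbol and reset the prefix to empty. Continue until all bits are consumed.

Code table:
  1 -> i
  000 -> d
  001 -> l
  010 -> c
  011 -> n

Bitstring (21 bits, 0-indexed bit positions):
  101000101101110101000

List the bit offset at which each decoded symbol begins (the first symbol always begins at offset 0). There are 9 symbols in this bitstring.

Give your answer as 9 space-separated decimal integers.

Bit 0: prefix='1' -> emit 'i', reset
Bit 1: prefix='0' (no match yet)
Bit 2: prefix='01' (no match yet)
Bit 3: prefix='010' -> emit 'c', reset
Bit 4: prefix='0' (no match yet)
Bit 5: prefix='00' (no match yet)
Bit 6: prefix='001' -> emit 'l', reset
Bit 7: prefix='0' (no match yet)
Bit 8: prefix='01' (no match yet)
Bit 9: prefix='011' -> emit 'n', reset
Bit 10: prefix='0' (no match yet)
Bit 11: prefix='01' (no match yet)
Bit 12: prefix='011' -> emit 'n', reset
Bit 13: prefix='1' -> emit 'i', reset
Bit 14: prefix='0' (no match yet)
Bit 15: prefix='01' (no match yet)
Bit 16: prefix='010' -> emit 'c', reset
Bit 17: prefix='1' -> emit 'i', reset
Bit 18: prefix='0' (no match yet)
Bit 19: prefix='00' (no match yet)
Bit 20: prefix='000' -> emit 'd', reset

Answer: 0 1 4 7 10 13 14 17 18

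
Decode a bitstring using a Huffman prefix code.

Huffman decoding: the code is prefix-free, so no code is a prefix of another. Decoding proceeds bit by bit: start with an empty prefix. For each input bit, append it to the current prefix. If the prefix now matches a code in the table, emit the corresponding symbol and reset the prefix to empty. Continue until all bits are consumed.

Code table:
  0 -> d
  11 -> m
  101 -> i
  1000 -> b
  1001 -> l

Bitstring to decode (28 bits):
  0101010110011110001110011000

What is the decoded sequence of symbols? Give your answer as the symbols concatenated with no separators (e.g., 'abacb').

Bit 0: prefix='0' -> emit 'd', reset
Bit 1: prefix='1' (no match yet)
Bit 2: prefix='10' (no match yet)
Bit 3: prefix='101' -> emit 'i', reset
Bit 4: prefix='0' -> emit 'd', reset
Bit 5: prefix='1' (no match yet)
Bit 6: prefix='10' (no match yet)
Bit 7: prefix='101' -> emit 'i', reset
Bit 8: prefix='1' (no match yet)
Bit 9: prefix='10' (no match yet)
Bit 10: prefix='100' (no match yet)
Bit 11: prefix='1001' -> emit 'l', reset
Bit 12: prefix='1' (no match yet)
Bit 13: prefix='11' -> emit 'm', reset
Bit 14: prefix='1' (no match yet)
Bit 15: prefix='10' (no match yet)
Bit 16: prefix='100' (no match yet)
Bit 17: prefix='1000' -> emit 'b', reset
Bit 18: prefix='1' (no match yet)
Bit 19: prefix='11' -> emit 'm', reset
Bit 20: prefix='1' (no match yet)
Bit 21: prefix='10' (no match yet)
Bit 22: prefix='100' (no match yet)
Bit 23: prefix='1001' -> emit 'l', reset
Bit 24: prefix='1' (no match yet)
Bit 25: prefix='10' (no match yet)
Bit 26: prefix='100' (no match yet)
Bit 27: prefix='1000' -> emit 'b', reset

Answer: didilmbmlb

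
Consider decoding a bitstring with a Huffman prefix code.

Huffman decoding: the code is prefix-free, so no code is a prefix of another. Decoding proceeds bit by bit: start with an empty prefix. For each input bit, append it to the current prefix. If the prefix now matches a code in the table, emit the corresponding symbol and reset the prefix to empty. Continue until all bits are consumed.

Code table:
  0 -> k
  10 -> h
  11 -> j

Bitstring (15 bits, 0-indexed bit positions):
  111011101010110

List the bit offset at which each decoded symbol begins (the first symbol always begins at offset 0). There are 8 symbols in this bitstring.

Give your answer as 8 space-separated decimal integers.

Bit 0: prefix='1' (no match yet)
Bit 1: prefix='11' -> emit 'j', reset
Bit 2: prefix='1' (no match yet)
Bit 3: prefix='10' -> emit 'h', reset
Bit 4: prefix='1' (no match yet)
Bit 5: prefix='11' -> emit 'j', reset
Bit 6: prefix='1' (no match yet)
Bit 7: prefix='10' -> emit 'h', reset
Bit 8: prefix='1' (no match yet)
Bit 9: prefix='10' -> emit 'h', reset
Bit 10: prefix='1' (no match yet)
Bit 11: prefix='10' -> emit 'h', reset
Bit 12: prefix='1' (no match yet)
Bit 13: prefix='11' -> emit 'j', reset
Bit 14: prefix='0' -> emit 'k', reset

Answer: 0 2 4 6 8 10 12 14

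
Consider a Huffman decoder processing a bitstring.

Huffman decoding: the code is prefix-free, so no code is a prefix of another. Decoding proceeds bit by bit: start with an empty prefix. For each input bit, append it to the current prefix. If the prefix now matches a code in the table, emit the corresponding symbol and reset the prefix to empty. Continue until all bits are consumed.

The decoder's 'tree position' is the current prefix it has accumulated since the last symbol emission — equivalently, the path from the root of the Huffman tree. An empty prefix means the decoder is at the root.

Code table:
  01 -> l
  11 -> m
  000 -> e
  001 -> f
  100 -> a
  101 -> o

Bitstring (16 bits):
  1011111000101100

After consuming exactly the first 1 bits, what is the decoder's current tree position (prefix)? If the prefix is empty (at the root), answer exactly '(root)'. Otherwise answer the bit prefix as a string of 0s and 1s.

Bit 0: prefix='1' (no match yet)

Answer: 1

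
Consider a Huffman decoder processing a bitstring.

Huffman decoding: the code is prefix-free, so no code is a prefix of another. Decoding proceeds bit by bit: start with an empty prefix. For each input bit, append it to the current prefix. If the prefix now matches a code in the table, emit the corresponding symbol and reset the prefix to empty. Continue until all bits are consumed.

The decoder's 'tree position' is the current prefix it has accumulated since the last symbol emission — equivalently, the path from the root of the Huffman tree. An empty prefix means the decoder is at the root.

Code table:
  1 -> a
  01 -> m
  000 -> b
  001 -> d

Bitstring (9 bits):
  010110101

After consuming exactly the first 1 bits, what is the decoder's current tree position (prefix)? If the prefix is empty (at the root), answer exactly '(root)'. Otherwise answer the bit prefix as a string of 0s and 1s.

Bit 0: prefix='0' (no match yet)

Answer: 0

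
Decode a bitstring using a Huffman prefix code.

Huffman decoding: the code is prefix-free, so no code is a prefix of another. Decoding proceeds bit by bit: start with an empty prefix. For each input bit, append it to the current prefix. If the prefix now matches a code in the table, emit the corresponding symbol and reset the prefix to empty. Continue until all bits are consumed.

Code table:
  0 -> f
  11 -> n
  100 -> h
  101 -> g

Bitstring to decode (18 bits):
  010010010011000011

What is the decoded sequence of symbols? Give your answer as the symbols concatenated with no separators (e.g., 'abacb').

Bit 0: prefix='0' -> emit 'f', reset
Bit 1: prefix='1' (no match yet)
Bit 2: prefix='10' (no match yet)
Bit 3: prefix='100' -> emit 'h', reset
Bit 4: prefix='1' (no match yet)
Bit 5: prefix='10' (no match yet)
Bit 6: prefix='100' -> emit 'h', reset
Bit 7: prefix='1' (no match yet)
Bit 8: prefix='10' (no match yet)
Bit 9: prefix='100' -> emit 'h', reset
Bit 10: prefix='1' (no match yet)
Bit 11: prefix='11' -> emit 'n', reset
Bit 12: prefix='0' -> emit 'f', reset
Bit 13: prefix='0' -> emit 'f', reset
Bit 14: prefix='0' -> emit 'f', reset
Bit 15: prefix='0' -> emit 'f', reset
Bit 16: prefix='1' (no match yet)
Bit 17: prefix='11' -> emit 'n', reset

Answer: fhhhnffffn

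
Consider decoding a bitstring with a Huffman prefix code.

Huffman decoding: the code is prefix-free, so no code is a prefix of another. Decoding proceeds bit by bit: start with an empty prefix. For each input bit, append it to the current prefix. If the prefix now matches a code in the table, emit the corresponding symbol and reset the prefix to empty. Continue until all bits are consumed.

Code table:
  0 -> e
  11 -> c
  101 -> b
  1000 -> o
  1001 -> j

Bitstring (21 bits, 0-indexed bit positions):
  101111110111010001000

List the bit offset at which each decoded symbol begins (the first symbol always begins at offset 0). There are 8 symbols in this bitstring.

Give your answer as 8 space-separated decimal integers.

Bit 0: prefix='1' (no match yet)
Bit 1: prefix='10' (no match yet)
Bit 2: prefix='101' -> emit 'b', reset
Bit 3: prefix='1' (no match yet)
Bit 4: prefix='11' -> emit 'c', reset
Bit 5: prefix='1' (no match yet)
Bit 6: prefix='11' -> emit 'c', reset
Bit 7: prefix='1' (no match yet)
Bit 8: prefix='10' (no match yet)
Bit 9: prefix='101' -> emit 'b', reset
Bit 10: prefix='1' (no match yet)
Bit 11: prefix='11' -> emit 'c', reset
Bit 12: prefix='0' -> emit 'e', reset
Bit 13: prefix='1' (no match yet)
Bit 14: prefix='10' (no match yet)
Bit 15: prefix='100' (no match yet)
Bit 16: prefix='1000' -> emit 'o', reset
Bit 17: prefix='1' (no match yet)
Bit 18: prefix='10' (no match yet)
Bit 19: prefix='100' (no match yet)
Bit 20: prefix='1000' -> emit 'o', reset

Answer: 0 3 5 7 10 12 13 17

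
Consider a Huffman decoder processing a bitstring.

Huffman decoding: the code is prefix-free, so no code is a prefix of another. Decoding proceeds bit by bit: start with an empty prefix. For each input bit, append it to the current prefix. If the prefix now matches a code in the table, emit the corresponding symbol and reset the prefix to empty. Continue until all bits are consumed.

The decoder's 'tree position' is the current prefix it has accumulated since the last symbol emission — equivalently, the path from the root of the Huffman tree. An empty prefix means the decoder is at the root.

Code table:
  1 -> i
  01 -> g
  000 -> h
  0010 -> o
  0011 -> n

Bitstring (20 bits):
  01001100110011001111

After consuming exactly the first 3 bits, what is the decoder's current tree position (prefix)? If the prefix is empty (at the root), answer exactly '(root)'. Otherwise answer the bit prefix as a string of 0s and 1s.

Bit 0: prefix='0' (no match yet)
Bit 1: prefix='01' -> emit 'g', reset
Bit 2: prefix='0' (no match yet)

Answer: 0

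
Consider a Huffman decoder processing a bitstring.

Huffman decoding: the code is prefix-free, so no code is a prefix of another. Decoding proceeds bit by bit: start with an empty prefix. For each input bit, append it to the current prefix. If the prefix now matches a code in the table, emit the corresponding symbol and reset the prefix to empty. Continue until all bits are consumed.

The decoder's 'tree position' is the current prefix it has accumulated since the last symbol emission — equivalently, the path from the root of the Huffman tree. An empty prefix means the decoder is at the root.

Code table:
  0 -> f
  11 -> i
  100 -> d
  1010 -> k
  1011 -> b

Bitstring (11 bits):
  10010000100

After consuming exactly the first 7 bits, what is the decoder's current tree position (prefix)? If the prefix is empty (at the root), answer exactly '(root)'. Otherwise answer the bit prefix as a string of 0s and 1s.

Answer: (root)

Derivation:
Bit 0: prefix='1' (no match yet)
Bit 1: prefix='10' (no match yet)
Bit 2: prefix='100' -> emit 'd', reset
Bit 3: prefix='1' (no match yet)
Bit 4: prefix='10' (no match yet)
Bit 5: prefix='100' -> emit 'd', reset
Bit 6: prefix='0' -> emit 'f', reset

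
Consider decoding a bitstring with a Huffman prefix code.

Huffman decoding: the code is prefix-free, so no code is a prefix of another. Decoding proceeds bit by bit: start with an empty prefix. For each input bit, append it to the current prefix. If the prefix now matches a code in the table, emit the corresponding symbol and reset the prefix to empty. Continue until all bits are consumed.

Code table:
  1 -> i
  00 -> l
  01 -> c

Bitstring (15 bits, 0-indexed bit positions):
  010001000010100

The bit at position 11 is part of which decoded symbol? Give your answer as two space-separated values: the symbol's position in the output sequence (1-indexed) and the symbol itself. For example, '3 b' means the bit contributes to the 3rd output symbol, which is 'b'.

Answer: 7 c

Derivation:
Bit 0: prefix='0' (no match yet)
Bit 1: prefix='01' -> emit 'c', reset
Bit 2: prefix='0' (no match yet)
Bit 3: prefix='00' -> emit 'l', reset
Bit 4: prefix='0' (no match yet)
Bit 5: prefix='01' -> emit 'c', reset
Bit 6: prefix='0' (no match yet)
Bit 7: prefix='00' -> emit 'l', reset
Bit 8: prefix='0' (no match yet)
Bit 9: prefix='00' -> emit 'l', reset
Bit 10: prefix='1' -> emit 'i', reset
Bit 11: prefix='0' (no match yet)
Bit 12: prefix='01' -> emit 'c', reset
Bit 13: prefix='0' (no match yet)
Bit 14: prefix='00' -> emit 'l', reset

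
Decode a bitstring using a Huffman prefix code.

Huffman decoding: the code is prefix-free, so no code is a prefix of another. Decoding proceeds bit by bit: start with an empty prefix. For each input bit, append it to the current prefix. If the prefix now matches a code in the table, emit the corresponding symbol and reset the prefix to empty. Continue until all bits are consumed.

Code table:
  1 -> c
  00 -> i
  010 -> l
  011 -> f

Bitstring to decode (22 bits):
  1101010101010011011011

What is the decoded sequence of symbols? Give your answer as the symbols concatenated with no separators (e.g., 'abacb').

Bit 0: prefix='1' -> emit 'c', reset
Bit 1: prefix='1' -> emit 'c', reset
Bit 2: prefix='0' (no match yet)
Bit 3: prefix='01' (no match yet)
Bit 4: prefix='010' -> emit 'l', reset
Bit 5: prefix='1' -> emit 'c', reset
Bit 6: prefix='0' (no match yet)
Bit 7: prefix='01' (no match yet)
Bit 8: prefix='010' -> emit 'l', reset
Bit 9: prefix='1' -> emit 'c', reset
Bit 10: prefix='0' (no match yet)
Bit 11: prefix='01' (no match yet)
Bit 12: prefix='010' -> emit 'l', reset
Bit 13: prefix='0' (no match yet)
Bit 14: prefix='01' (no match yet)
Bit 15: prefix='011' -> emit 'f', reset
Bit 16: prefix='0' (no match yet)
Bit 17: prefix='01' (no match yet)
Bit 18: prefix='011' -> emit 'f', reset
Bit 19: prefix='0' (no match yet)
Bit 20: prefix='01' (no match yet)
Bit 21: prefix='011' -> emit 'f', reset

Answer: cclclclfff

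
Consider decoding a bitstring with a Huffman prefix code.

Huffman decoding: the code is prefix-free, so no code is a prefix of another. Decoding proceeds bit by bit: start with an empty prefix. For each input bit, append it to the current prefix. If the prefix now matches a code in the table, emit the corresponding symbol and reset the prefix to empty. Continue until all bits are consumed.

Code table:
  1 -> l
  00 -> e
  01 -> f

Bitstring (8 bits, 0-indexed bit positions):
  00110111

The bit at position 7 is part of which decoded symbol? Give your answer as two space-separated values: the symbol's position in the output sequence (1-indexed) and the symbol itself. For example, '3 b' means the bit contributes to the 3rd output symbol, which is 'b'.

Bit 0: prefix='0' (no match yet)
Bit 1: prefix='00' -> emit 'e', reset
Bit 2: prefix='1' -> emit 'l', reset
Bit 3: prefix='1' -> emit 'l', reset
Bit 4: prefix='0' (no match yet)
Bit 5: prefix='01' -> emit 'f', reset
Bit 6: prefix='1' -> emit 'l', reset
Bit 7: prefix='1' -> emit 'l', reset

Answer: 6 l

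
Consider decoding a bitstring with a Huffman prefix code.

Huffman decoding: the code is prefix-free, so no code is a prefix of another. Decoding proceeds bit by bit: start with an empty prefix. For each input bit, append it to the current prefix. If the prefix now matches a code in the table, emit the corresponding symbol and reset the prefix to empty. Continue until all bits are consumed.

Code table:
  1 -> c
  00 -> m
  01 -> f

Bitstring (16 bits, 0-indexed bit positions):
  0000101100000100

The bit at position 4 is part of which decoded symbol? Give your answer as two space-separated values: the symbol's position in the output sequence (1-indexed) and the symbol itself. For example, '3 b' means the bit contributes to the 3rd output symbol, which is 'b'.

Answer: 3 c

Derivation:
Bit 0: prefix='0' (no match yet)
Bit 1: prefix='00' -> emit 'm', reset
Bit 2: prefix='0' (no match yet)
Bit 3: prefix='00' -> emit 'm', reset
Bit 4: prefix='1' -> emit 'c', reset
Bit 5: prefix='0' (no match yet)
Bit 6: prefix='01' -> emit 'f', reset
Bit 7: prefix='1' -> emit 'c', reset
Bit 8: prefix='0' (no match yet)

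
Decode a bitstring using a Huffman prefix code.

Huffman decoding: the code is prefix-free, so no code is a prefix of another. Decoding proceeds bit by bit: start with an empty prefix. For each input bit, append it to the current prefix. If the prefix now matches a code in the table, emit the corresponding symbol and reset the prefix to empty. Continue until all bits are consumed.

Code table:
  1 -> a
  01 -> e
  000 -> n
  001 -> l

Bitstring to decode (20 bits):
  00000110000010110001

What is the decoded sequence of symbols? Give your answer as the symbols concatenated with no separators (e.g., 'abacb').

Bit 0: prefix='0' (no match yet)
Bit 1: prefix='00' (no match yet)
Bit 2: prefix='000' -> emit 'n', reset
Bit 3: prefix='0' (no match yet)
Bit 4: prefix='00' (no match yet)
Bit 5: prefix='001' -> emit 'l', reset
Bit 6: prefix='1' -> emit 'a', reset
Bit 7: prefix='0' (no match yet)
Bit 8: prefix='00' (no match yet)
Bit 9: prefix='000' -> emit 'n', reset
Bit 10: prefix='0' (no match yet)
Bit 11: prefix='00' (no match yet)
Bit 12: prefix='001' -> emit 'l', reset
Bit 13: prefix='0' (no match yet)
Bit 14: prefix='01' -> emit 'e', reset
Bit 15: prefix='1' -> emit 'a', reset
Bit 16: prefix='0' (no match yet)
Bit 17: prefix='00' (no match yet)
Bit 18: prefix='000' -> emit 'n', reset
Bit 19: prefix='1' -> emit 'a', reset

Answer: nlanleana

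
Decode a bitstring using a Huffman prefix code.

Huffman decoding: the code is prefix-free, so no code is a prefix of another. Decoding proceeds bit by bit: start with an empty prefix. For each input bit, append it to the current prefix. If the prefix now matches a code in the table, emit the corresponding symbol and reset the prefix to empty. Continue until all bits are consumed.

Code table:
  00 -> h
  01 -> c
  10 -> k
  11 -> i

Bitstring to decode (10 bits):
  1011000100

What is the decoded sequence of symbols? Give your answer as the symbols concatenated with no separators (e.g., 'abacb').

Bit 0: prefix='1' (no match yet)
Bit 1: prefix='10' -> emit 'k', reset
Bit 2: prefix='1' (no match yet)
Bit 3: prefix='11' -> emit 'i', reset
Bit 4: prefix='0' (no match yet)
Bit 5: prefix='00' -> emit 'h', reset
Bit 6: prefix='0' (no match yet)
Bit 7: prefix='01' -> emit 'c', reset
Bit 8: prefix='0' (no match yet)
Bit 9: prefix='00' -> emit 'h', reset

Answer: kihch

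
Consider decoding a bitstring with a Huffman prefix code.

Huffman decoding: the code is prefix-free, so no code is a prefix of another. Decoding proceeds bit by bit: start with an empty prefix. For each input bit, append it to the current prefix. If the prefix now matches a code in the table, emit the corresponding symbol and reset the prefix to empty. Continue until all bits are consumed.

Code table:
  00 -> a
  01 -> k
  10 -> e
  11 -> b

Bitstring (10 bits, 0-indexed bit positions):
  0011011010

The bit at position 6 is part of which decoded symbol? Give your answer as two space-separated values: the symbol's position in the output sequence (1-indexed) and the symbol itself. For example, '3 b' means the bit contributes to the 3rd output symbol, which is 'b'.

Answer: 4 e

Derivation:
Bit 0: prefix='0' (no match yet)
Bit 1: prefix='00' -> emit 'a', reset
Bit 2: prefix='1' (no match yet)
Bit 3: prefix='11' -> emit 'b', reset
Bit 4: prefix='0' (no match yet)
Bit 5: prefix='01' -> emit 'k', reset
Bit 6: prefix='1' (no match yet)
Bit 7: prefix='10' -> emit 'e', reset
Bit 8: prefix='1' (no match yet)
Bit 9: prefix='10' -> emit 'e', reset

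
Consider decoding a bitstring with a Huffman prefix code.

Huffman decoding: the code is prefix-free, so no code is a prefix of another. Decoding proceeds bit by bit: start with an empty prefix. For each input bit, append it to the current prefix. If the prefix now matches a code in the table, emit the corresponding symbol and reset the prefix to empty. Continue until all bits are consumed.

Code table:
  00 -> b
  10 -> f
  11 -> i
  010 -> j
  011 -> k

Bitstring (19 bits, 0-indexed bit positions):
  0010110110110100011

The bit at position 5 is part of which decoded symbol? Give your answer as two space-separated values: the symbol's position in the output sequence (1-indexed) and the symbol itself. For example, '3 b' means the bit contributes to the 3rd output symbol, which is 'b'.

Bit 0: prefix='0' (no match yet)
Bit 1: prefix='00' -> emit 'b', reset
Bit 2: prefix='1' (no match yet)
Bit 3: prefix='10' -> emit 'f', reset
Bit 4: prefix='1' (no match yet)
Bit 5: prefix='11' -> emit 'i', reset
Bit 6: prefix='0' (no match yet)
Bit 7: prefix='01' (no match yet)
Bit 8: prefix='011' -> emit 'k', reset
Bit 9: prefix='0' (no match yet)

Answer: 3 i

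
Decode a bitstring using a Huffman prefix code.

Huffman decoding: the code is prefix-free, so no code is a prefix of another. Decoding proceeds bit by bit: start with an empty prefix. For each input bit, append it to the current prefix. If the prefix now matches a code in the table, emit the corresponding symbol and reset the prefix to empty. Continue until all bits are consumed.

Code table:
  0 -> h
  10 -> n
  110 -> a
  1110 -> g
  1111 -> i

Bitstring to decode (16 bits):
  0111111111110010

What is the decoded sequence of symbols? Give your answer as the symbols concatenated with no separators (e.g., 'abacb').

Bit 0: prefix='0' -> emit 'h', reset
Bit 1: prefix='1' (no match yet)
Bit 2: prefix='11' (no match yet)
Bit 3: prefix='111' (no match yet)
Bit 4: prefix='1111' -> emit 'i', reset
Bit 5: prefix='1' (no match yet)
Bit 6: prefix='11' (no match yet)
Bit 7: prefix='111' (no match yet)
Bit 8: prefix='1111' -> emit 'i', reset
Bit 9: prefix='1' (no match yet)
Bit 10: prefix='11' (no match yet)
Bit 11: prefix='111' (no match yet)
Bit 12: prefix='1110' -> emit 'g', reset
Bit 13: prefix='0' -> emit 'h', reset
Bit 14: prefix='1' (no match yet)
Bit 15: prefix='10' -> emit 'n', reset

Answer: hiighn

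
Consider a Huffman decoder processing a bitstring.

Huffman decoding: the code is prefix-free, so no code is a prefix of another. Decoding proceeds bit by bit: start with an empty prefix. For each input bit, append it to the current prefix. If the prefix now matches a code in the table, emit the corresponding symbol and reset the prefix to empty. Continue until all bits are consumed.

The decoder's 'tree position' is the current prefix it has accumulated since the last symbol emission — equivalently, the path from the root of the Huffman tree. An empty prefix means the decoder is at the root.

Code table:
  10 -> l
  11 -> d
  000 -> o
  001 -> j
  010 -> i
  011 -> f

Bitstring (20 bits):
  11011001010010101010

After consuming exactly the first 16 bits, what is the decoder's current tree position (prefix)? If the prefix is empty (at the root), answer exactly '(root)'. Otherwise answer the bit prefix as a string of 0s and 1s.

Bit 0: prefix='1' (no match yet)
Bit 1: prefix='11' -> emit 'd', reset
Bit 2: prefix='0' (no match yet)
Bit 3: prefix='01' (no match yet)
Bit 4: prefix='011' -> emit 'f', reset
Bit 5: prefix='0' (no match yet)
Bit 6: prefix='00' (no match yet)
Bit 7: prefix='001' -> emit 'j', reset
Bit 8: prefix='0' (no match yet)
Bit 9: prefix='01' (no match yet)
Bit 10: prefix='010' -> emit 'i', reset
Bit 11: prefix='0' (no match yet)
Bit 12: prefix='01' (no match yet)
Bit 13: prefix='010' -> emit 'i', reset
Bit 14: prefix='1' (no match yet)
Bit 15: prefix='10' -> emit 'l', reset

Answer: (root)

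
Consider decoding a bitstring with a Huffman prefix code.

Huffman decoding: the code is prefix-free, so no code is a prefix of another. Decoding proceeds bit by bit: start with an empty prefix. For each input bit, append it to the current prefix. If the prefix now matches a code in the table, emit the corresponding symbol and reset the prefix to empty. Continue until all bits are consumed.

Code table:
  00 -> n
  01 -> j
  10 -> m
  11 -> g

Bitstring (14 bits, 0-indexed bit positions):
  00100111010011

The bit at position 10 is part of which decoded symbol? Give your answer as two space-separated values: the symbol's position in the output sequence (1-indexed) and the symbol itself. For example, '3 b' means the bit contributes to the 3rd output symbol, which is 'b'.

Answer: 6 n

Derivation:
Bit 0: prefix='0' (no match yet)
Bit 1: prefix='00' -> emit 'n', reset
Bit 2: prefix='1' (no match yet)
Bit 3: prefix='10' -> emit 'm', reset
Bit 4: prefix='0' (no match yet)
Bit 5: prefix='01' -> emit 'j', reset
Bit 6: prefix='1' (no match yet)
Bit 7: prefix='11' -> emit 'g', reset
Bit 8: prefix='0' (no match yet)
Bit 9: prefix='01' -> emit 'j', reset
Bit 10: prefix='0' (no match yet)
Bit 11: prefix='00' -> emit 'n', reset
Bit 12: prefix='1' (no match yet)
Bit 13: prefix='11' -> emit 'g', reset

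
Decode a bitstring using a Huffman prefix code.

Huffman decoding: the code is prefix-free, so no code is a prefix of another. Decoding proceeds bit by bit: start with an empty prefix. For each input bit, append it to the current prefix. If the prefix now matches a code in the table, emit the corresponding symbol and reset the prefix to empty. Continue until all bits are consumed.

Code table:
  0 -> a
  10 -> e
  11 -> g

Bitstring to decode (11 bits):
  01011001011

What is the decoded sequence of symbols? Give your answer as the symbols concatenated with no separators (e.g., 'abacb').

Answer: aegaaeg

Derivation:
Bit 0: prefix='0' -> emit 'a', reset
Bit 1: prefix='1' (no match yet)
Bit 2: prefix='10' -> emit 'e', reset
Bit 3: prefix='1' (no match yet)
Bit 4: prefix='11' -> emit 'g', reset
Bit 5: prefix='0' -> emit 'a', reset
Bit 6: prefix='0' -> emit 'a', reset
Bit 7: prefix='1' (no match yet)
Bit 8: prefix='10' -> emit 'e', reset
Bit 9: prefix='1' (no match yet)
Bit 10: prefix='11' -> emit 'g', reset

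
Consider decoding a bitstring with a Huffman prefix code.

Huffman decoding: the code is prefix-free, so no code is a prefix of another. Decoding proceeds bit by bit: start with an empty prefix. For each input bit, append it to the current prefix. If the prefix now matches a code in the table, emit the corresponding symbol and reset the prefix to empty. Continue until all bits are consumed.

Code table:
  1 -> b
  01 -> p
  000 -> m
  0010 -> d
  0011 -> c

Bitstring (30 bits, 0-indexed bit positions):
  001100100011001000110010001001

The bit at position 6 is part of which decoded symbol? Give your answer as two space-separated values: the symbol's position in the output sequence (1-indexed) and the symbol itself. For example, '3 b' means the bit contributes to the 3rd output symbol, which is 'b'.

Bit 0: prefix='0' (no match yet)
Bit 1: prefix='00' (no match yet)
Bit 2: prefix='001' (no match yet)
Bit 3: prefix='0011' -> emit 'c', reset
Bit 4: prefix='0' (no match yet)
Bit 5: prefix='00' (no match yet)
Bit 6: prefix='001' (no match yet)
Bit 7: prefix='0010' -> emit 'd', reset
Bit 8: prefix='0' (no match yet)
Bit 9: prefix='00' (no match yet)
Bit 10: prefix='001' (no match yet)

Answer: 2 d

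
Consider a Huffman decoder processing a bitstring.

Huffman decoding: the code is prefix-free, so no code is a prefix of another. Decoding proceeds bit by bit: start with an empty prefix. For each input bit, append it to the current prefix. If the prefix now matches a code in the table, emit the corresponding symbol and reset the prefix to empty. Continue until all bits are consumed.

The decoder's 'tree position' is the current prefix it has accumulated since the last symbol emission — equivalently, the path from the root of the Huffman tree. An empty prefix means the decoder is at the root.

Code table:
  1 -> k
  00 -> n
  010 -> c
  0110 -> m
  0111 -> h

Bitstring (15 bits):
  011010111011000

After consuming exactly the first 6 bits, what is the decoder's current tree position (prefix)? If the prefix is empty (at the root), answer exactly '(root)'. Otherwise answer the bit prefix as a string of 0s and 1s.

Answer: 0

Derivation:
Bit 0: prefix='0' (no match yet)
Bit 1: prefix='01' (no match yet)
Bit 2: prefix='011' (no match yet)
Bit 3: prefix='0110' -> emit 'm', reset
Bit 4: prefix='1' -> emit 'k', reset
Bit 5: prefix='0' (no match yet)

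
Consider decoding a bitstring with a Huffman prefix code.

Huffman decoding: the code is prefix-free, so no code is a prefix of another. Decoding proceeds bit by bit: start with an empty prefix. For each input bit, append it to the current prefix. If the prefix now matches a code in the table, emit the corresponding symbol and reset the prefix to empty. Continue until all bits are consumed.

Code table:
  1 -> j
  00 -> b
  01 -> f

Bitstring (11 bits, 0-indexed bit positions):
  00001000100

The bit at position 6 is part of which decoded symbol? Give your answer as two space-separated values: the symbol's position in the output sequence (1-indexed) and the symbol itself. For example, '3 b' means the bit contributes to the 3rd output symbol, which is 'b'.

Bit 0: prefix='0' (no match yet)
Bit 1: prefix='00' -> emit 'b', reset
Bit 2: prefix='0' (no match yet)
Bit 3: prefix='00' -> emit 'b', reset
Bit 4: prefix='1' -> emit 'j', reset
Bit 5: prefix='0' (no match yet)
Bit 6: prefix='00' -> emit 'b', reset
Bit 7: prefix='0' (no match yet)
Bit 8: prefix='01' -> emit 'f', reset
Bit 9: prefix='0' (no match yet)
Bit 10: prefix='00' -> emit 'b', reset

Answer: 4 b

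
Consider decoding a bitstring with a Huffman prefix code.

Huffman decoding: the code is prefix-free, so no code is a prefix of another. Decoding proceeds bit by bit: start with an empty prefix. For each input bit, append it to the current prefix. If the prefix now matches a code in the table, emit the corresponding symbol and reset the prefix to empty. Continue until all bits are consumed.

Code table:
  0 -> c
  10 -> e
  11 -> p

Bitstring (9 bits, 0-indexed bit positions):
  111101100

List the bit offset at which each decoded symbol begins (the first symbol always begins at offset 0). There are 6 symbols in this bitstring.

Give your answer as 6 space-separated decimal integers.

Bit 0: prefix='1' (no match yet)
Bit 1: prefix='11' -> emit 'p', reset
Bit 2: prefix='1' (no match yet)
Bit 3: prefix='11' -> emit 'p', reset
Bit 4: prefix='0' -> emit 'c', reset
Bit 5: prefix='1' (no match yet)
Bit 6: prefix='11' -> emit 'p', reset
Bit 7: prefix='0' -> emit 'c', reset
Bit 8: prefix='0' -> emit 'c', reset

Answer: 0 2 4 5 7 8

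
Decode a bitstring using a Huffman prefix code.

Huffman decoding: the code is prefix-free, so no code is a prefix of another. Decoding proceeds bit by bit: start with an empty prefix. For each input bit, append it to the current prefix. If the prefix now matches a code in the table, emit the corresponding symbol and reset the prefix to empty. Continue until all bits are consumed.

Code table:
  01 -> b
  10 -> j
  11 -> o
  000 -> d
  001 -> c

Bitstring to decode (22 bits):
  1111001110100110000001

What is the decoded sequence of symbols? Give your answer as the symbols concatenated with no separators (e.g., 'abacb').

Bit 0: prefix='1' (no match yet)
Bit 1: prefix='11' -> emit 'o', reset
Bit 2: prefix='1' (no match yet)
Bit 3: prefix='11' -> emit 'o', reset
Bit 4: prefix='0' (no match yet)
Bit 5: prefix='00' (no match yet)
Bit 6: prefix='001' -> emit 'c', reset
Bit 7: prefix='1' (no match yet)
Bit 8: prefix='11' -> emit 'o', reset
Bit 9: prefix='0' (no match yet)
Bit 10: prefix='01' -> emit 'b', reset
Bit 11: prefix='0' (no match yet)
Bit 12: prefix='00' (no match yet)
Bit 13: prefix='001' -> emit 'c', reset
Bit 14: prefix='1' (no match yet)
Bit 15: prefix='10' -> emit 'j', reset
Bit 16: prefix='0' (no match yet)
Bit 17: prefix='00' (no match yet)
Bit 18: prefix='000' -> emit 'd', reset
Bit 19: prefix='0' (no match yet)
Bit 20: prefix='00' (no match yet)
Bit 21: prefix='001' -> emit 'c', reset

Answer: oocobcjdc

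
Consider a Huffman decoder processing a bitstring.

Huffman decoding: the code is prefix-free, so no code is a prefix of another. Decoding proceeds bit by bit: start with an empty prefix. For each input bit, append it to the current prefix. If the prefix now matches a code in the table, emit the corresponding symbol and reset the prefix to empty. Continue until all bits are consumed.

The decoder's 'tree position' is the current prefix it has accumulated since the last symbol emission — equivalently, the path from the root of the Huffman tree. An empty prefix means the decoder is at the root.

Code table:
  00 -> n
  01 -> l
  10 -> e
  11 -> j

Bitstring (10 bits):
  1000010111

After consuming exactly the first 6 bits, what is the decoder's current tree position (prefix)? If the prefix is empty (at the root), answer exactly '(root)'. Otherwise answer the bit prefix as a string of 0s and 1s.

Answer: (root)

Derivation:
Bit 0: prefix='1' (no match yet)
Bit 1: prefix='10' -> emit 'e', reset
Bit 2: prefix='0' (no match yet)
Bit 3: prefix='00' -> emit 'n', reset
Bit 4: prefix='0' (no match yet)
Bit 5: prefix='01' -> emit 'l', reset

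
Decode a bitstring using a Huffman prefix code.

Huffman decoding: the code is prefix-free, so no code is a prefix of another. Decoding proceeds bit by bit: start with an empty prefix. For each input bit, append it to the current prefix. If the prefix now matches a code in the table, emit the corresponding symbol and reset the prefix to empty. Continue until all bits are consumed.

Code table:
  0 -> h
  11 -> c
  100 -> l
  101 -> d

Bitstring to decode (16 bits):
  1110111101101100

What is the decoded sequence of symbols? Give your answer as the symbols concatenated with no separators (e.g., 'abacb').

Bit 0: prefix='1' (no match yet)
Bit 1: prefix='11' -> emit 'c', reset
Bit 2: prefix='1' (no match yet)
Bit 3: prefix='10' (no match yet)
Bit 4: prefix='101' -> emit 'd', reset
Bit 5: prefix='1' (no match yet)
Bit 6: prefix='11' -> emit 'c', reset
Bit 7: prefix='1' (no match yet)
Bit 8: prefix='10' (no match yet)
Bit 9: prefix='101' -> emit 'd', reset
Bit 10: prefix='1' (no match yet)
Bit 11: prefix='10' (no match yet)
Bit 12: prefix='101' -> emit 'd', reset
Bit 13: prefix='1' (no match yet)
Bit 14: prefix='10' (no match yet)
Bit 15: prefix='100' -> emit 'l', reset

Answer: cdcddl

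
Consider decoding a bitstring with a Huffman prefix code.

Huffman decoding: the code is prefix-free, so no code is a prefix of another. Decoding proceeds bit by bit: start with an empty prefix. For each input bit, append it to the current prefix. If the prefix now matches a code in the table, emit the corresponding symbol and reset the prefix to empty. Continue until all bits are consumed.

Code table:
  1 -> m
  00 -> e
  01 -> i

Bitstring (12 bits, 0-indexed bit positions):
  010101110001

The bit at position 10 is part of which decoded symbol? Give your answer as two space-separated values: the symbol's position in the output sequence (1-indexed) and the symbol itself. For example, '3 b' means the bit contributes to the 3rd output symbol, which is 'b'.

Bit 0: prefix='0' (no match yet)
Bit 1: prefix='01' -> emit 'i', reset
Bit 2: prefix='0' (no match yet)
Bit 3: prefix='01' -> emit 'i', reset
Bit 4: prefix='0' (no match yet)
Bit 5: prefix='01' -> emit 'i', reset
Bit 6: prefix='1' -> emit 'm', reset
Bit 7: prefix='1' -> emit 'm', reset
Bit 8: prefix='0' (no match yet)
Bit 9: prefix='00' -> emit 'e', reset
Bit 10: prefix='0' (no match yet)
Bit 11: prefix='01' -> emit 'i', reset

Answer: 7 i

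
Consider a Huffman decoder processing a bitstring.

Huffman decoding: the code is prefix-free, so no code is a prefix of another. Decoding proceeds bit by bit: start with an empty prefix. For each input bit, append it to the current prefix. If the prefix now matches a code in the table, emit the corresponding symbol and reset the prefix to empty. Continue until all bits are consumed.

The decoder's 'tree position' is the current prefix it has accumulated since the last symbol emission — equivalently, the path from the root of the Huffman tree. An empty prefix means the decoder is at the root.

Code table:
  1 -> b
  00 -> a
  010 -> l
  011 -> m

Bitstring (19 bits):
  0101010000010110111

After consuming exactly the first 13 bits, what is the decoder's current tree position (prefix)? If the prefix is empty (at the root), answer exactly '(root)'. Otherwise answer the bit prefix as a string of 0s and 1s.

Answer: 0

Derivation:
Bit 0: prefix='0' (no match yet)
Bit 1: prefix='01' (no match yet)
Bit 2: prefix='010' -> emit 'l', reset
Bit 3: prefix='1' -> emit 'b', reset
Bit 4: prefix='0' (no match yet)
Bit 5: prefix='01' (no match yet)
Bit 6: prefix='010' -> emit 'l', reset
Bit 7: prefix='0' (no match yet)
Bit 8: prefix='00' -> emit 'a', reset
Bit 9: prefix='0' (no match yet)
Bit 10: prefix='00' -> emit 'a', reset
Bit 11: prefix='1' -> emit 'b', reset
Bit 12: prefix='0' (no match yet)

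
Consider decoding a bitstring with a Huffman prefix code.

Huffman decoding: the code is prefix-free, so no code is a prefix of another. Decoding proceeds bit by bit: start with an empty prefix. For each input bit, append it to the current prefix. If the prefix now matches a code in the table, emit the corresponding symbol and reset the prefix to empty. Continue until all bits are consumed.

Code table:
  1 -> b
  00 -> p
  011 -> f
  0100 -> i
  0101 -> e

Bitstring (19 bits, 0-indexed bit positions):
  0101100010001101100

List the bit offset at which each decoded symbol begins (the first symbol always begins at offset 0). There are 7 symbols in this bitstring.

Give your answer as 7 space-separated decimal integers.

Answer: 0 4 5 7 11 14 17

Derivation:
Bit 0: prefix='0' (no match yet)
Bit 1: prefix='01' (no match yet)
Bit 2: prefix='010' (no match yet)
Bit 3: prefix='0101' -> emit 'e', reset
Bit 4: prefix='1' -> emit 'b', reset
Bit 5: prefix='0' (no match yet)
Bit 6: prefix='00' -> emit 'p', reset
Bit 7: prefix='0' (no match yet)
Bit 8: prefix='01' (no match yet)
Bit 9: prefix='010' (no match yet)
Bit 10: prefix='0100' -> emit 'i', reset
Bit 11: prefix='0' (no match yet)
Bit 12: prefix='01' (no match yet)
Bit 13: prefix='011' -> emit 'f', reset
Bit 14: prefix='0' (no match yet)
Bit 15: prefix='01' (no match yet)
Bit 16: prefix='011' -> emit 'f', reset
Bit 17: prefix='0' (no match yet)
Bit 18: prefix='00' -> emit 'p', reset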